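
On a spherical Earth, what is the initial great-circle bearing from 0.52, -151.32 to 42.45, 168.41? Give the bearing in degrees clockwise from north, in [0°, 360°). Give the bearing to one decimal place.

Δλ = 168.41 − -151.32 = 319.73°; wrapped into (−180°, 180°]: -40.27°.
θ = atan2( sin Δλ · cos φ₂ , cos φ₁ · sin φ₂ − sin φ₁ · cos φ₂ · cos Δλ )
  = atan2(-0.47695, 0.66981) = -35.453° → normalised to [0°, 360°): 324.547°.

324.5°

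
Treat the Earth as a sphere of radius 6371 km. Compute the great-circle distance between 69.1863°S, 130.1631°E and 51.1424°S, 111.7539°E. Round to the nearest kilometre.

Δλ = 111.7539 − 130.1631 = -18.4092°.
Δφ = -51.1424 − -69.1863 = 18.0439°.
a = sin²(Δφ/2) + cos φ₁ · cos φ₂ · sin²(Δλ/2) = 0.030294.
c = 2·atan2(√a, √(1−a)) = 0.34989 rad → d = 6371·c ≈ 2229.14 km.

2229 km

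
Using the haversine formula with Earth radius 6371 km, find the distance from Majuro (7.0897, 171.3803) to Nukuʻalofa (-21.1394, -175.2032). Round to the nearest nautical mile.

Δλ = -175.2032 − 171.3803 = -346.5835°; wrapped into (−180°, 180°]: 13.4165°.
Δφ = -21.1394 − 7.0897 = -28.2291°.
a = sin²(Δφ/2) + cos φ₁ · cos φ₂ · sin²(Δλ/2) = 0.072098.
c = 2·atan2(√a, √(1−a)) = 0.54369 rad → d = 6371·c ≈ 3463.87 km ≈ 1870.34 nmi.

1870 nmi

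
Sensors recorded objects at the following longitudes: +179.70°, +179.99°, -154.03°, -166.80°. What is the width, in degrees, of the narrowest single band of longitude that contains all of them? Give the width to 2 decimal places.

Sort the longitudes: -166.80°, -154.03°, +179.70°, +179.99°.
Eastward gaps between consecutive values (wrapping around): 12.77°, 333.73°, 0.29°, 13.21°.
Largest gap = 333.73° ⇒ minimal covering band is its complement: 360° − 333.73° = 26.27°.
Band runs from +179.70° eastward to -154.03°, crossing the antimeridian.

26.27°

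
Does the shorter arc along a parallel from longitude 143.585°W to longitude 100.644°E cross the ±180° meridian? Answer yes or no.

Naïve |100.644 − -143.585| = 244.229° > 180°, so the shorter arc goes the other way round — across 180°.
Signed shortest Δλ = ((100.644 − -143.585 + 180) mod 360) − 180 = -115.771°.
Going west by 115.771° from -143.585° passes through 180° before reaching +100.644°.

Yes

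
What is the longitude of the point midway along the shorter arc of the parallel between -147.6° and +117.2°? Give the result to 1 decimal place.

Signed shortest Δλ from -147.6° to +117.2° is -95.2°.
Midpoint longitude = -147.6° + (-95.2°)/2 = -147.6° − 47.6° = -195.2°.
Normalise into (−180°, 180°]: +164.8°.
(The naïve average (-147.6 + +117.2)/2 = -15.2° is on the wrong side of the globe.)

+164.8°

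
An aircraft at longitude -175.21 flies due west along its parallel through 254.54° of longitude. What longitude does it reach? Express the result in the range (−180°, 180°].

Start at -175.21°; shift −254.54° → -429.75°.
-429.75° lies outside (−180°, 180°]; add 360° → -69.75°.

-69.75°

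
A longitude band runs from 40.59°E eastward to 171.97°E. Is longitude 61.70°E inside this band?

Yes

Band width going east from +40.59° to +171.97°: ((171.97 − 40.59) mod 360) = 131.38°.
Offset of +61.70° east of the west edge: ((61.70 − 40.59) mod 360) = 21.11°.
21.11° ≤ 131.38° ⇒ inside.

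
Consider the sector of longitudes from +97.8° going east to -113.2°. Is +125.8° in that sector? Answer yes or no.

Band width going east from +97.8° to -113.2°: ((-113.2 − 97.8) mod 360) = 149.0°.
Offset of +125.8° east of the west edge: ((125.8 − 97.8) mod 360) = 28.0°.
28.0° ≤ 149.0° ⇒ inside.

Yes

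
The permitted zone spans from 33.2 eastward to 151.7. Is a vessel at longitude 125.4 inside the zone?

Band width going east from +33.2° to +151.7°: ((151.7 − 33.2) mod 360) = 118.5°.
Offset of +125.4° east of the west edge: ((125.4 − 33.2) mod 360) = 92.2°.
92.2° ≤ 118.5° ⇒ inside.

Yes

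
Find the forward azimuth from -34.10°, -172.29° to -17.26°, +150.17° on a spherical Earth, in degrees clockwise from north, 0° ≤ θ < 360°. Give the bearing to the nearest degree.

Δλ = 150.17 − -172.29 = 322.46°; wrapped into (−180°, 180°]: -37.54°.
θ = atan2( sin Δλ · cos φ₂ , cos φ₁ · sin φ₂ − sin φ₁ · cos φ₂ · cos Δλ )
  = atan2(-0.58188, 0.17884) = -72.916° → normalised to [0°, 360°): 287.084°.

287°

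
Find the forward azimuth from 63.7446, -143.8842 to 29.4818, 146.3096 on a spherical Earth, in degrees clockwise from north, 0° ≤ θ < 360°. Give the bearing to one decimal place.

266.4°

Δλ = 146.3096 − -143.8842 = 290.1938°; wrapped into (−180°, 180°]: -69.8062°.
θ = atan2( sin Δλ · cos φ₂ , cos φ₁ · sin φ₂ − sin φ₁ · cos φ₂ · cos Δλ )
  = atan2(-0.81700, -0.05178) = -93.627° → normalised to [0°, 360°): 266.373°.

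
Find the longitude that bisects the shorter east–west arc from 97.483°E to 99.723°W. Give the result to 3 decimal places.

178.880°E

Signed shortest Δλ from +97.483° to -99.723° is +162.794°.
Midpoint longitude = +97.483° + (+162.794°)/2 = +97.483° + 81.397° = +178.880°.
(The naïve average (+97.483 + -99.723)/2 = -1.12° is on the wrong side of the globe.)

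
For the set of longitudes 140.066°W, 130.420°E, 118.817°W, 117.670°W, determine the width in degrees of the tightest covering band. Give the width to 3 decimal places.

111.910°

Sort the longitudes: -140.066°, -118.817°, -117.670°, +130.420°.
Eastward gaps between consecutive values (wrapping around): 21.249°, 1.147°, 248.090°, 89.514°.
Largest gap = 248.090° ⇒ minimal covering band is its complement: 360° − 248.090° = 111.910°.
Band runs from +130.420° eastward to -117.670°, crossing the antimeridian.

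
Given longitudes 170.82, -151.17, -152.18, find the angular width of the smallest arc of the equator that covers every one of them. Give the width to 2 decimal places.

38.01°

Sort the longitudes: -152.18°, -151.17°, +170.82°.
Eastward gaps between consecutive values (wrapping around): 1.01°, 321.99°, 37.00°.
Largest gap = 321.99° ⇒ minimal covering band is its complement: 360° − 321.99° = 38.01°.
Band runs from +170.82° eastward to -151.17°, crossing the antimeridian.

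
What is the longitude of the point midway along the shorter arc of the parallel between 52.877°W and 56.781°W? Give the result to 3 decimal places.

Signed shortest Δλ from -52.877° to -56.781° is -3.904°.
Midpoint longitude = -52.877° + (-3.904°)/2 = -52.877° − 1.952° = -54.829°.

54.829°W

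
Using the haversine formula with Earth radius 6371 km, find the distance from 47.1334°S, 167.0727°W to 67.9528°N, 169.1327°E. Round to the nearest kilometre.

Δλ = 169.1327 − -167.0727 = 336.2054°; wrapped into (−180°, 180°]: -23.7946°.
Δφ = 67.9528 − -47.1334 = 115.0862°.
a = sin²(Δφ/2) + cos φ₁ · cos φ₂ · sin²(Δλ/2) = 0.722844.
c = 2·atan2(√a, √(1−a)) = 2.03274 rad → d = 6371·c ≈ 12950.58 km.

12951 km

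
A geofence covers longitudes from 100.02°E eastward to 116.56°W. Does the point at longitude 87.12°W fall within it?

Band width going east from +100.02° to -116.56°: ((-116.56 − 100.02) mod 360) = 143.42°.
Offset of -87.12° east of the west edge: ((-87.12 − 100.02) mod 360) = 172.86°.
172.86° > 143.42° ⇒ outside.

No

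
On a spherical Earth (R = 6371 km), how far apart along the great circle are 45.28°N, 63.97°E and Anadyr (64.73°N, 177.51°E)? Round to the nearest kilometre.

Δλ = 177.51 − 63.97 = 113.54°.
Δφ = 64.73 − 45.28 = 19.45°.
a = sin²(Δφ/2) + cos φ₁ · cos φ₂ · sin²(Δλ/2) = 0.238704.
c = 2·atan2(√a, √(1−a)) = 1.02091 rad → d = 6371·c ≈ 6504.20 km.

6504 km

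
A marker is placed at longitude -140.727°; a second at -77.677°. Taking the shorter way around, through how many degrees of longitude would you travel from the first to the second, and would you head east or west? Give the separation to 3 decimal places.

Raw difference: -77.677 − -140.727 = 63.05°.
Normalise into (−180°, 180°]: 63.05° stays 63.05°.
Positive ⇒ the second point lies to the east; separation 63.050°.

63.050° east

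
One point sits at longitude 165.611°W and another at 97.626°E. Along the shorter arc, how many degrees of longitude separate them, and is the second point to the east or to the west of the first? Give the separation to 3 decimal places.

96.763° west

Raw difference: 97.626 − -165.611 = 263.237°.
Normalise into (−180°, 180°]: 263.237° − 360° = -96.763°.
Negative ⇒ the second point lies to the west; separation 96.763°.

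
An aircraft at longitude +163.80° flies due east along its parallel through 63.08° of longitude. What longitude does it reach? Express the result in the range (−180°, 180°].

-133.12°

Start at +163.80°; shift +63.08° → +226.88°.
+226.88° lies outside (−180°, 180°]; subtract 360° → -133.12°.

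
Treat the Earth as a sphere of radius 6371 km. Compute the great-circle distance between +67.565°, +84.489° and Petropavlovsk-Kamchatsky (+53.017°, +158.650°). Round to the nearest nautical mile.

Δλ = 158.650 − 84.489 = 74.161°.
Δφ = 53.017 − 67.565 = -14.548°.
a = sin²(Δφ/2) + cos φ₁ · cos φ₂ · sin²(Δλ/2) = 0.099492.
c = 2·atan2(√a, √(1−a)) = 0.64181 rad → d = 6371·c ≈ 4088.95 km ≈ 2207.86 nmi.

2208 nmi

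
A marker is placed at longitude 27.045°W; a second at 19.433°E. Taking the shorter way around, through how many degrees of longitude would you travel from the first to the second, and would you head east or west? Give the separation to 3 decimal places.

46.478° east

Raw difference: 19.433 − -27.045 = 46.478°.
Normalise into (−180°, 180°]: 46.478° stays 46.478°.
Positive ⇒ the second point lies to the east; separation 46.478°.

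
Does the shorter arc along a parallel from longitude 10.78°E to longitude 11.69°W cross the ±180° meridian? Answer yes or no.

No

Signed shortest Δλ = ((-11.69 − 10.78 + 180) mod 360) − 180 = -22.47°.
Going west by 22.47° from +10.78° reaches -11.69° without touching 180°.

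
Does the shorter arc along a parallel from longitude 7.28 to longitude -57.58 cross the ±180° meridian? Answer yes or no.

Signed shortest Δλ = ((-57.58 − 7.28 + 180) mod 360) − 180 = -64.86°.
Going west by 64.86° from +7.28° reaches -57.58° without touching 180°.

No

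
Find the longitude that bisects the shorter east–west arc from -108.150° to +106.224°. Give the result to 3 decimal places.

+179.037°

Signed shortest Δλ from -108.150° to +106.224° is -145.626°.
Midpoint longitude = -108.150° + (-145.626°)/2 = -108.150° − 72.813° = -180.963°.
Normalise into (−180°, 180°]: +179.037°.
(The naïve average (-108.150 + +106.224)/2 = -0.963° is on the wrong side of the globe.)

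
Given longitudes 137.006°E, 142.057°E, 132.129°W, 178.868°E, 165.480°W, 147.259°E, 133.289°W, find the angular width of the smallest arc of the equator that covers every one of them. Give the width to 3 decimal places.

90.865°

Sort the longitudes: -165.480°, -133.289°, -132.129°, +137.006°, +142.057°, +147.259°, +178.868°.
Eastward gaps between consecutive values (wrapping around): 32.191°, 1.160°, 269.135°, 5.051°, 5.202°, 31.609°, 15.652°.
Largest gap = 269.135° ⇒ minimal covering band is its complement: 360° − 269.135° = 90.865°.
Band runs from +137.006° eastward to -132.129°, crossing the antimeridian.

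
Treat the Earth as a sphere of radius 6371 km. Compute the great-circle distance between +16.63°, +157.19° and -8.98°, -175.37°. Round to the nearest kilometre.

Δλ = -175.37 − 157.19 = -332.56°; wrapped into (−180°, 180°]: 27.44°.
Δφ = -8.98 − 16.63 = -25.61°.
a = sin²(Δφ/2) + cos φ₁ · cos φ₂ · sin²(Δλ/2) = 0.102361.
c = 2·atan2(√a, √(1−a)) = 0.65133 rad → d = 6371·c ≈ 4149.62 km.

4150 km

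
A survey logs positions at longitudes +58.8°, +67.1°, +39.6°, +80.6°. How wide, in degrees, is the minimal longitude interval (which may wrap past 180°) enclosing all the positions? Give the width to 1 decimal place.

41.0°

Sort the longitudes: +39.6°, +58.8°, +67.1°, +80.6°.
Eastward gaps between consecutive values (wrapping around): 19.2°, 8.3°, 13.5°, 319.0°.
Largest gap = 319.0° ⇒ minimal covering band is its complement: 360° − 319.0° = 41.0°.
Band runs from +39.6° eastward to +80.6°.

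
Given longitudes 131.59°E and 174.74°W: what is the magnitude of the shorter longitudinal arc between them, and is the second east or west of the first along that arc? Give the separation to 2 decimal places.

53.67° east

Raw difference: -174.74 − 131.59 = -306.33°.
Normalise into (−180°, 180°]: -306.33° + 360° = 53.67°.
Positive ⇒ the second point lies to the east; separation 53.67°.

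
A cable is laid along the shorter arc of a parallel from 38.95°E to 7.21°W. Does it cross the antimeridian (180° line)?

No

Signed shortest Δλ = ((-7.21 − 38.95 + 180) mod 360) − 180 = -46.16°.
Going west by 46.16° from +38.95° reaches -7.21° without touching 180°.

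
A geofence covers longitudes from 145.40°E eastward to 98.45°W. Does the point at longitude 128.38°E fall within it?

Band width going east from +145.40° to -98.45°: ((-98.45 − 145.40) mod 360) = 116.15°.
Offset of +128.38° east of the west edge: ((128.38 − 145.40) mod 360) = 342.98°.
342.98° > 116.15° ⇒ outside.

No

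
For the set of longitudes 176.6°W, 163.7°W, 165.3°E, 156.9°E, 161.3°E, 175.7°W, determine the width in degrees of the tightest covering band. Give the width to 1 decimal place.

Sort the longitudes: -176.6°, -175.7°, -163.7°, +156.9°, +161.3°, +165.3°.
Eastward gaps between consecutive values (wrapping around): 0.9°, 12.0°, 320.6°, 4.4°, 4.0°, 18.1°.
Largest gap = 320.6° ⇒ minimal covering band is its complement: 360° − 320.6° = 39.4°.
Band runs from +156.9° eastward to -163.7°, crossing the antimeridian.

39.4°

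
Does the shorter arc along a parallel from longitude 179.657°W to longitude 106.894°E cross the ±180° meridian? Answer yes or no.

Yes

Naïve |106.894 − -179.657| = 286.551° > 180°, so the shorter arc goes the other way round — across 180°.
Signed shortest Δλ = ((106.894 − -179.657 + 180) mod 360) − 180 = -73.449°.
Going west by 73.449° from -179.657° passes through 180° before reaching +106.894°.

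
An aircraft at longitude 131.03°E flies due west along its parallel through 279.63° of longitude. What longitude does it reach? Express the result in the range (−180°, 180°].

148.60°W

Start at +131.03°; shift −279.63° → -148.60°.
-148.60° already lies in (−180°, 180°].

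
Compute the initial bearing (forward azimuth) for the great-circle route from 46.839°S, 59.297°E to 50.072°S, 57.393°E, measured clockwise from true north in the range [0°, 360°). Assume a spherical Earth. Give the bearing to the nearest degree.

201°

Δλ = 57.393 − 59.297 = -1.904°.
θ = atan2( sin Δλ · cos φ₂ , cos φ₁ · sin φ₂ − sin φ₁ · cos φ₂ · cos Δλ )
  = atan2(-0.02132, -0.05666) = -159.374° → normalised to [0°, 360°): 200.626°.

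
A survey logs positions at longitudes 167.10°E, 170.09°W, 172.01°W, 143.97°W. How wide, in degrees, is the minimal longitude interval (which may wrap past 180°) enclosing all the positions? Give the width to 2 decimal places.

Sort the longitudes: -172.01°, -170.09°, -143.97°, +167.10°.
Eastward gaps between consecutive values (wrapping around): 1.92°, 26.12°, 311.07°, 20.89°.
Largest gap = 311.07° ⇒ minimal covering band is its complement: 360° − 311.07° = 48.93°.
Band runs from +167.10° eastward to -143.97°, crossing the antimeridian.

48.93°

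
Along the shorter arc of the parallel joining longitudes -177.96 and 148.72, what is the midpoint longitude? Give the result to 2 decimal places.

+165.38°

Signed shortest Δλ from -177.96° to +148.72° is -33.32°.
Midpoint longitude = -177.96° + (-33.32°)/2 = -177.96° − 16.66° = -194.62°.
Normalise into (−180°, 180°]: +165.38°.
(The naïve average (-177.96 + +148.72)/2 = -14.62° is on the wrong side of the globe.)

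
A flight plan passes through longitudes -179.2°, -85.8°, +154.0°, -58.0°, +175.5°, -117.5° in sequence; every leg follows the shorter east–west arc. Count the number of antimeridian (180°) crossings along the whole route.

4

Leg 1: -179.2° → -85.8°, shortest Δλ = 93.4° (east) — does not cross 180°.
Leg 2: -85.8° → +154.0°, shortest Δλ = -120.2° (west) — crosses 180°.
Leg 3: +154.0° → -58.0°, shortest Δλ = 148.0° (east) — crosses 180°.
Leg 4: -58.0° → +175.5°, shortest Δλ = -126.5° (west) — crosses 180°.
Leg 5: +175.5° → -117.5°, shortest Δλ = 67.0° (east) — crosses 180°.
Total crossings: 4.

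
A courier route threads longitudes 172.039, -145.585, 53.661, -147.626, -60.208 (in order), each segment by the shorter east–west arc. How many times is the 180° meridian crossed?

3

Leg 1: +172.039° → -145.585°, shortest Δλ = 42.376° (east) — crosses 180°.
Leg 2: -145.585° → +53.661°, shortest Δλ = -160.754° (west) — crosses 180°.
Leg 3: +53.661° → -147.626°, shortest Δλ = 158.713° (east) — crosses 180°.
Leg 4: -147.626° → -60.208°, shortest Δλ = 87.418° (east) — does not cross 180°.
Total crossings: 3.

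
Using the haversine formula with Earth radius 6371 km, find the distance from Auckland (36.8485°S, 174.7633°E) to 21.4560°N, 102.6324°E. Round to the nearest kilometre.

Δλ = 102.6324 − 174.7633 = -72.1309°.
Δφ = 21.4560 − -36.8485 = 58.3045°.
a = sin²(Δφ/2) + cos φ₁ · cos φ₂ · sin²(Δλ/2) = 0.495418.
c = 2·atan2(√a, √(1−a)) = 1.56163 rad → d = 6371·c ≈ 9949.16 km.

9949 km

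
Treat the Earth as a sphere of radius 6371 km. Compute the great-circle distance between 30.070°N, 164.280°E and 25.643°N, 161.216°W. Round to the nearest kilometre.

3415 km

Δλ = -161.216 − 164.280 = -325.496°; wrapped into (−180°, 180°]: 34.504°.
Δφ = 25.643 − 30.070 = -4.427°.
a = sin²(Δφ/2) + cos φ₁ · cos φ₂ · sin²(Δλ/2) = 0.070114.
c = 2·atan2(√a, √(1−a)) = 0.53597 rad → d = 6371·c ≈ 3414.68 km.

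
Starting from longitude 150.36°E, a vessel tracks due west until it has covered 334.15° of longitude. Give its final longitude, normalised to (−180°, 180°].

176.21°E

Start at +150.36°; shift −334.15° → -183.79°.
-183.79° lies outside (−180°, 180°]; add 360° → +176.21°.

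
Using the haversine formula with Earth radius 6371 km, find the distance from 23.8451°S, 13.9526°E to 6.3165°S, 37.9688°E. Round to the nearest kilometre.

3221 km

Δλ = 37.9688 − 13.9526 = 24.0162°.
Δφ = -6.3165 − -23.8451 = 17.5286°.
a = sin²(Δφ/2) + cos φ₁ · cos φ₂ · sin²(Δλ/2) = 0.062566.
c = 2·atan2(√a, √(1−a)) = 0.50563 rad → d = 6371·c ≈ 3221.40 km.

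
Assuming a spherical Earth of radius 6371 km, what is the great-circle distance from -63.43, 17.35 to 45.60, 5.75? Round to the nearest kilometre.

12167 km

Δλ = 5.75 − 17.35 = -11.60°.
Δφ = 45.60 − -63.43 = 109.03°.
a = sin²(Δφ/2) + cos φ₁ · cos φ₂ · sin²(Δλ/2) = 0.666228.
c = 2·atan2(√a, √(1−a)) = 1.90970 rad → d = 6371·c ≈ 12166.71 km.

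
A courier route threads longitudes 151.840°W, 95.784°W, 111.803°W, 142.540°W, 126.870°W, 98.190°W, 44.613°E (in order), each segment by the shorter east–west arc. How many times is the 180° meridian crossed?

Leg 1: -151.840° → -95.784°, shortest Δλ = 56.056° (east) — does not cross 180°.
Leg 2: -95.784° → -111.803°, shortest Δλ = -16.019° (west) — does not cross 180°.
Leg 3: -111.803° → -142.540°, shortest Δλ = -30.737° (west) — does not cross 180°.
Leg 4: -142.540° → -126.870°, shortest Δλ = 15.67° (east) — does not cross 180°.
Leg 5: -126.870° → -98.190°, shortest Δλ = 28.68° (east) — does not cross 180°.
Leg 6: -98.190° → +44.613°, shortest Δλ = 142.803° (east) — does not cross 180°.
Total crossings: 0.

0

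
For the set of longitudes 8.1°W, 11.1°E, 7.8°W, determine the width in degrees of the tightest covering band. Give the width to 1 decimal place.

19.2°

Sort the longitudes: -8.1°, -7.8°, +11.1°.
Eastward gaps between consecutive values (wrapping around): 0.3°, 18.9°, 340.8°.
Largest gap = 340.8° ⇒ minimal covering band is its complement: 360° − 340.8° = 19.2°.
Band runs from -8.1° eastward to +11.1°.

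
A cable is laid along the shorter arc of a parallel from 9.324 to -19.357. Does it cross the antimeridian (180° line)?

No

Signed shortest Δλ = ((-19.357 − 9.324 + 180) mod 360) − 180 = -28.681°.
Going west by 28.681° from +9.324° reaches -19.357° without touching 180°.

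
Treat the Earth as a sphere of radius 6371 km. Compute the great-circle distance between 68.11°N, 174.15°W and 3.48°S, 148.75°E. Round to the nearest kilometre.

8460 km

Δλ = 148.75 − -174.15 = 322.90°; wrapped into (−180°, 180°]: -37.10°.
Δφ = -3.48 − 68.11 = -71.59°.
a = sin²(Δφ/2) + cos φ₁ · cos φ₂ · sin²(Δλ/2) = 0.379756.
c = 2·atan2(√a, √(1−a)) = 1.32793 rad → d = 6371·c ≈ 8460.23 km.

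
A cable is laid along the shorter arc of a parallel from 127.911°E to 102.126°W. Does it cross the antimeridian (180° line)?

Naïve |-102.126 − 127.911| = 230.037° > 180°, so the shorter arc goes the other way round — across 180°.
Signed shortest Δλ = ((-102.126 − 127.911 + 180) mod 360) − 180 = 129.963°.
Going east by 129.963° from +127.911° passes through 180° before reaching -102.126°.

Yes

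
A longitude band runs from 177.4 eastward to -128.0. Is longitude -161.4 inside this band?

Band width going east from +177.4° to -128.0°: ((-128.0 − 177.4) mod 360) = 54.6°.
Offset of -161.4° east of the west edge: ((-161.4 − 177.4) mod 360) = 21.2°.
21.2° ≤ 54.6° ⇒ inside.

Yes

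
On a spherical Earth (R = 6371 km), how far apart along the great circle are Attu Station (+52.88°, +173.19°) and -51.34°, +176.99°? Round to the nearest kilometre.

Δλ = 176.99 − 173.19 = 3.80°.
Δφ = -51.34 − 52.88 = -104.22°.
a = sin²(Δφ/2) + cos φ₁ · cos φ₂ · sin²(Δλ/2) = 0.623237.
c = 2·atan2(√a, √(1−a)) = 1.81984 rad → d = 6371·c ≈ 11594.18 km.

11594 km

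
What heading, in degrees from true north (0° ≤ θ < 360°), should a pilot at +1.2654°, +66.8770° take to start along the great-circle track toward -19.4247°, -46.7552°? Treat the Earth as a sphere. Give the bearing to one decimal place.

249.4°

Δλ = -46.7552 − 66.8770 = -113.6322°.
θ = atan2( sin Δλ · cos φ₂ , cos φ₁ · sin φ₂ − sin φ₁ · cos φ₂ · cos Δλ )
  = atan2(-0.86399, -0.32414) = -110.564° → normalised to [0°, 360°): 249.436°.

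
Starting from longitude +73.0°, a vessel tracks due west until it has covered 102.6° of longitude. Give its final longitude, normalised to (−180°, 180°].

Start at +73.0°; shift −102.6° → -29.6°.
-29.6° already lies in (−180°, 180°].

-29.6°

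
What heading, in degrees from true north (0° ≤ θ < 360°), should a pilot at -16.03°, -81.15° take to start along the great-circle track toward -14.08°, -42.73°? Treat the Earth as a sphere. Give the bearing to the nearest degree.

92°

Δλ = -42.73 − -81.15 = 38.42°.
θ = atan2( sin Δλ · cos φ₂ , cos φ₁ · sin φ₂ − sin φ₁ · cos φ₂ · cos Δλ )
  = atan2(0.60275, -0.02397) = 92.277° → normalised to [0°, 360°): 92.277°.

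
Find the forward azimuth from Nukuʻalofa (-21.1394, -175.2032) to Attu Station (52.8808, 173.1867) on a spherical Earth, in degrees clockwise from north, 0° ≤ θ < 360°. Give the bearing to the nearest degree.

Δλ = 173.1867 − -175.2032 = 348.3899°; wrapped into (−180°, 180°]: -11.6101°.
θ = atan2( sin Δλ · cos φ₂ , cos φ₁ · sin φ₂ − sin φ₁ · cos φ₂ · cos Δλ )
  = atan2(-0.12145, 0.95691) = -7.233° → normalised to [0°, 360°): 352.767°.

353°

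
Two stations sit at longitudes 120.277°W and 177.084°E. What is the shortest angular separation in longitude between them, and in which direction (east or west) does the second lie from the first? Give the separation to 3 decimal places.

62.639° west

Raw difference: 177.084 − -120.277 = 297.361°.
Normalise into (−180°, 180°]: 297.361° − 360° = -62.639°.
Negative ⇒ the second point lies to the west; separation 62.639°.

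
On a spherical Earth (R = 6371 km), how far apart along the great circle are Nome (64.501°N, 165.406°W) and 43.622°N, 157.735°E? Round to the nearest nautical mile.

1759 nmi

Δλ = 157.735 − -165.406 = 323.141°; wrapped into (−180°, 180°]: -36.859°.
Δφ = 43.622 − 64.501 = -20.879°.
a = sin²(Δφ/2) + cos φ₁ · cos φ₂ · sin²(Δλ/2) = 0.063978.
c = 2·atan2(√a, √(1−a)) = 0.51144 rad → d = 6371·c ≈ 3258.35 km ≈ 1759.37 nmi.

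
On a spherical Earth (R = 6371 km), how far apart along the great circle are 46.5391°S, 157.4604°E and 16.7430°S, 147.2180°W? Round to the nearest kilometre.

Δλ = -147.2180 − 157.4604 = -304.6784°; wrapped into (−180°, 180°]: 55.3216°.
Δφ = -16.7430 − -46.5391 = 29.7961°.
a = sin²(Δφ/2) + cos φ₁ · cos φ₂ · sin²(Δλ/2) = 0.208060.
c = 2·atan2(√a, √(1−a)) = 0.94730 rad → d = 6371·c ≈ 6035.23 km.

6035 km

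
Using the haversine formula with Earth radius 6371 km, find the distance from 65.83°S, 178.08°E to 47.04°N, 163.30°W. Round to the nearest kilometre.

12652 km

Δλ = -163.30 − 178.08 = -341.38°; wrapped into (−180°, 180°]: 18.62°.
Δφ = 47.04 − -65.83 = 112.87°.
a = sin²(Δφ/2) + cos φ₁ · cos φ₂ · sin²(Δλ/2) = 0.701623.
c = 2·atan2(√a, √(1−a)) = 1.98586 rad → d = 6371·c ≈ 12651.91 km.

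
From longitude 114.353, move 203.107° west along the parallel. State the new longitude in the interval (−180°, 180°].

-88.754°

Start at +114.353°; shift −203.107° → -88.754°.
-88.754° already lies in (−180°, 180°].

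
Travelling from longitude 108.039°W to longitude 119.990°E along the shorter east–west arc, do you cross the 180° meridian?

Naïve |119.990 − -108.039| = 228.029° > 180°, so the shorter arc goes the other way round — across 180°.
Signed shortest Δλ = ((119.990 − -108.039 + 180) mod 360) − 180 = -131.971°.
Going west by 131.971° from -108.039° passes through 180° before reaching +119.990°.

Yes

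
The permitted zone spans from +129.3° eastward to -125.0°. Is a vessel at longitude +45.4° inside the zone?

No

Band width going east from +129.3° to -125.0°: ((-125.0 − 129.3) mod 360) = 105.7°.
Offset of +45.4° east of the west edge: ((45.4 − 129.3) mod 360) = 276.1°.
276.1° > 105.7° ⇒ outside.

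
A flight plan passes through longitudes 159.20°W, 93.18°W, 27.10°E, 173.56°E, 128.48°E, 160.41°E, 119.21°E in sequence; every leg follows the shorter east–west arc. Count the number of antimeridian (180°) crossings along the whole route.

0

Leg 1: -159.20° → -93.18°, shortest Δλ = 66.02° (east) — does not cross 180°.
Leg 2: -93.18° → +27.10°, shortest Δλ = 120.28° (east) — does not cross 180°.
Leg 3: +27.10° → +173.56°, shortest Δλ = 146.46° (east) — does not cross 180°.
Leg 4: +173.56° → +128.48°, shortest Δλ = -45.08° (west) — does not cross 180°.
Leg 5: +128.48° → +160.41°, shortest Δλ = 31.93° (east) — does not cross 180°.
Leg 6: +160.41° → +119.21°, shortest Δλ = -41.2° (west) — does not cross 180°.
Total crossings: 0.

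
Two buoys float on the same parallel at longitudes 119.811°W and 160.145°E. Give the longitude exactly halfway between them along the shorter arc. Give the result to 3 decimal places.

159.833°W

Signed shortest Δλ from -119.811° to +160.145° is -80.044°.
Midpoint longitude = -119.811° + (-80.044°)/2 = -119.811° − 40.022° = -159.833°.
(The naïve average (-119.811 + +160.145)/2 = 20.167° is on the wrong side of the globe.)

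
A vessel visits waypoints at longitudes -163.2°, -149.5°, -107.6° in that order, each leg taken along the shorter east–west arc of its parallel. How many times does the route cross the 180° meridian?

0

Leg 1: -163.2° → -149.5°, shortest Δλ = 13.7° (east) — does not cross 180°.
Leg 2: -149.5° → -107.6°, shortest Δλ = 41.9° (east) — does not cross 180°.
Total crossings: 0.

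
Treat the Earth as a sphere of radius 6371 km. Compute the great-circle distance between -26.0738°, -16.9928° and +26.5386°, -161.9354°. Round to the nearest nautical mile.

Δλ = -161.9354 − -16.9928 = -144.9426°.
Δφ = 26.5386 − -26.0738 = 52.6124°.
a = sin²(Δφ/2) + cos φ₁ · cos φ₂ · sin²(Δλ/2) = 0.927089.
c = 2·atan2(√a, √(1−a)) = 2.59476 rad → d = 6371·c ≈ 16531.25 km ≈ 8926.16 nmi.

8926 nmi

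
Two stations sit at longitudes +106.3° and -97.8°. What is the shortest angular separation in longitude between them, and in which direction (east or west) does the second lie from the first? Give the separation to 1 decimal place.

Raw difference: -97.8 − 106.3 = -204.1°.
Normalise into (−180°, 180°]: -204.1° + 360° = 155.9°.
Positive ⇒ the second point lies to the east; separation 155.9°.

155.9° east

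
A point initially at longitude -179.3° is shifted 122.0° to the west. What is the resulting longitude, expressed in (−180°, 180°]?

+58.7°

Start at -179.3°; shift −122.0° → -301.3°.
-301.3° lies outside (−180°, 180°]; add 360° → +58.7°.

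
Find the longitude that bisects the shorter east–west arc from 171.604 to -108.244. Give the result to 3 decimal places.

Signed shortest Δλ from +171.604° to -108.244° is +80.152°.
Midpoint longitude = +171.604° + (+80.152°)/2 = +171.604° + 40.076° = +211.680°.
Normalise into (−180°, 180°]: -148.320°.
(The naïve average (+171.604 + -108.244)/2 = 31.68° is on the wrong side of the globe.)

-148.320°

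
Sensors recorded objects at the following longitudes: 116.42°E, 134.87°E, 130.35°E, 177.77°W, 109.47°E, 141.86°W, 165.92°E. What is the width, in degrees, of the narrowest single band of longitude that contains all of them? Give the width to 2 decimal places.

108.67°

Sort the longitudes: -177.77°, -141.86°, +109.47°, +116.42°, +130.35°, +134.87°, +165.92°.
Eastward gaps between consecutive values (wrapping around): 35.91°, 251.33°, 6.95°, 13.93°, 4.52°, 31.05°, 16.31°.
Largest gap = 251.33° ⇒ minimal covering band is its complement: 360° − 251.33° = 108.67°.
Band runs from +109.47° eastward to -141.86°, crossing the antimeridian.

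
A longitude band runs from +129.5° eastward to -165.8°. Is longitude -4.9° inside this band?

No

Band width going east from +129.5° to -165.8°: ((-165.8 − 129.5) mod 360) = 64.7°.
Offset of -4.9° east of the west edge: ((-4.9 − 129.5) mod 360) = 225.6°.
225.6° > 64.7° ⇒ outside.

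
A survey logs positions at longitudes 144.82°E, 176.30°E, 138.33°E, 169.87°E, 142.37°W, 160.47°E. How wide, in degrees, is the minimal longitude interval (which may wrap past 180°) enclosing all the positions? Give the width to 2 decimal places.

79.30°

Sort the longitudes: -142.37°, +138.33°, +144.82°, +160.47°, +169.87°, +176.30°.
Eastward gaps between consecutive values (wrapping around): 280.70°, 6.49°, 15.65°, 9.40°, 6.43°, 41.33°.
Largest gap = 280.70° ⇒ minimal covering band is its complement: 360° − 280.70° = 79.30°.
Band runs from +138.33° eastward to -142.37°, crossing the antimeridian.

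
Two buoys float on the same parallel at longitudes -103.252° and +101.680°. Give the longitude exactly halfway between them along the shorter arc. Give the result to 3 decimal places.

Signed shortest Δλ from -103.252° to +101.680° is -155.068°.
Midpoint longitude = -103.252° + (-155.068°)/2 = -103.252° − 77.534° = -180.786°.
Normalise into (−180°, 180°]: +179.214°.
(The naïve average (-103.252 + +101.680)/2 = -0.786° is on the wrong side of the globe.)

+179.214°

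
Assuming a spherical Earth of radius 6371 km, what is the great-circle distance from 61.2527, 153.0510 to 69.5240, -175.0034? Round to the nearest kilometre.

Δλ = -175.0034 − 153.0510 = -328.0544°; wrapped into (−180°, 180°]: 31.9456°.
Δφ = 69.5240 − 61.2527 = 8.2713°.
a = sin²(Δφ/2) + cos φ₁ · cos φ₂ · sin²(Δλ/2) = 0.017941.
c = 2·atan2(√a, √(1−a)) = 0.26870 rad → d = 6371·c ≈ 1711.87 km.

1712 km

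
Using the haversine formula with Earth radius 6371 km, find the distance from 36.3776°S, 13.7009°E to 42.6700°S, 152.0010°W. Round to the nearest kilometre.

Δλ = -152.0010 − 13.7009 = -165.7019°.
Δφ = -42.6700 − -36.3776 = -6.2924°.
a = sin²(Δφ/2) + cos φ₁ · cos φ₂ · sin²(Δλ/2) = 0.585828.
c = 2·atan2(√a, √(1−a)) = 1.74331 rad → d = 6371·c ≈ 11106.61 km.

11107 km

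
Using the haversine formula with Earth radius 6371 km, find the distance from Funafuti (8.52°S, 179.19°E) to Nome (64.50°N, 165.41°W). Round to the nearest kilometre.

Δλ = -165.41 − 179.19 = -344.60°; wrapped into (−180°, 180°]: 15.40°.
Δφ = 64.50 − -8.52 = 73.02°.
a = sin²(Δφ/2) + cos φ₁ · cos φ₂ · sin²(Δλ/2) = 0.361624.
c = 2·atan2(√a, √(1−a)) = 1.29038 rad → d = 6371·c ≈ 8221.04 km.

8221 km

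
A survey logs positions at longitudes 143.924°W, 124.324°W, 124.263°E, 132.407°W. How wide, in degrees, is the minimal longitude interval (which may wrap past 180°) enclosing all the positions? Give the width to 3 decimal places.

111.413°

Sort the longitudes: -143.924°, -132.407°, -124.324°, +124.263°.
Eastward gaps between consecutive values (wrapping around): 11.517°, 8.083°, 248.587°, 91.813°.
Largest gap = 248.587° ⇒ minimal covering band is its complement: 360° − 248.587° = 111.413°.
Band runs from +124.263° eastward to -124.324°, crossing the antimeridian.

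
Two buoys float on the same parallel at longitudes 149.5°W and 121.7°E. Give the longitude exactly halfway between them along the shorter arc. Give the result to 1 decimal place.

166.1°E

Signed shortest Δλ from -149.5° to +121.7° is -88.8°.
Midpoint longitude = -149.5° + (-88.8°)/2 = -149.5° − 44.4° = -193.9°.
Normalise into (−180°, 180°]: +166.1°.
(The naïve average (-149.5 + +121.7)/2 = -13.9° is on the wrong side of the globe.)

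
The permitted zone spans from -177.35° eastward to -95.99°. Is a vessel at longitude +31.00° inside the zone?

No

Band width going east from -177.35° to -95.99°: ((-95.99 − -177.35) mod 360) = 81.36°.
Offset of +31.00° east of the west edge: ((31.00 − -177.35) mod 360) = 208.35°.
208.35° > 81.36° ⇒ outside.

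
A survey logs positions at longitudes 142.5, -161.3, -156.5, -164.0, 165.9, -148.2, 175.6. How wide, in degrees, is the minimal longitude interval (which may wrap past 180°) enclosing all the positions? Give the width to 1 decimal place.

69.3°

Sort the longitudes: -164.0°, -161.3°, -156.5°, -148.2°, +142.5°, +165.9°, +175.6°.
Eastward gaps between consecutive values (wrapping around): 2.7°, 4.8°, 8.3°, 290.7°, 23.4°, 9.7°, 20.4°.
Largest gap = 290.7° ⇒ minimal covering band is its complement: 360° − 290.7° = 69.3°.
Band runs from +142.5° eastward to -148.2°, crossing the antimeridian.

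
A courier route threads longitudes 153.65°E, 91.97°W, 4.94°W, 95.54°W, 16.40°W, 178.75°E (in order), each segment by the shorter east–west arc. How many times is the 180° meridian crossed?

2

Leg 1: +153.65° → -91.97°, shortest Δλ = 114.38° (east) — crosses 180°.
Leg 2: -91.97° → -4.94°, shortest Δλ = 87.03° (east) — does not cross 180°.
Leg 3: -4.94° → -95.54°, shortest Δλ = -90.6° (west) — does not cross 180°.
Leg 4: -95.54° → -16.40°, shortest Δλ = 79.14° (east) — does not cross 180°.
Leg 5: -16.40° → +178.75°, shortest Δλ = -164.85° (west) — crosses 180°.
Total crossings: 2.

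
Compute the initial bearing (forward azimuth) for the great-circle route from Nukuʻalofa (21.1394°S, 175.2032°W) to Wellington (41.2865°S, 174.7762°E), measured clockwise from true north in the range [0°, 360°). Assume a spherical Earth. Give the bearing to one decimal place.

200.6°

Δλ = 174.7762 − -175.2032 = 349.9794°; wrapped into (−180°, 180°]: -10.0206°.
θ = atan2( sin Δλ · cos φ₂ , cos φ₁ · sin φ₂ − sin φ₁ · cos φ₂ · cos Δλ )
  = atan2(-0.13075, -0.34857) = -159.439° → normalised to [0°, 360°): 200.561°.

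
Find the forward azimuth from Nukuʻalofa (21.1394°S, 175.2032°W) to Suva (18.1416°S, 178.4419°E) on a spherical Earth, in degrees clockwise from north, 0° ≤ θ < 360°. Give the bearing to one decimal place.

Δλ = 178.4419 − -175.2032 = 353.6451°; wrapped into (−180°, 180°]: -6.3549°.
θ = atan2( sin Δλ · cos φ₂ , cos φ₁ · sin φ₂ − sin φ₁ · cos φ₂ · cos Δλ )
  = atan2(-0.10518, 0.05019) = -64.491° → normalised to [0°, 360°): 295.509°.

295.5°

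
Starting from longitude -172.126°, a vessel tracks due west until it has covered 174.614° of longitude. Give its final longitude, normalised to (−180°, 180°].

+13.260°

Start at -172.126°; shift −174.614° → -346.740°.
-346.740° lies outside (−180°, 180°]; add 360° → +13.260°.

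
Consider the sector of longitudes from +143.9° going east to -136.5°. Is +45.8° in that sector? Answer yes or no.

No

Band width going east from +143.9° to -136.5°: ((-136.5 − 143.9) mod 360) = 79.6°.
Offset of +45.8° east of the west edge: ((45.8 − 143.9) mod 360) = 261.9°.
261.9° > 79.6° ⇒ outside.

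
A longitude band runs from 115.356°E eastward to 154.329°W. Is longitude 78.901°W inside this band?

No

Band width going east from +115.356° to -154.329°: ((-154.329 − 115.356) mod 360) = 90.315°.
Offset of -78.901° east of the west edge: ((-78.901 − 115.356) mod 360) = 165.743°.
165.743° > 90.315° ⇒ outside.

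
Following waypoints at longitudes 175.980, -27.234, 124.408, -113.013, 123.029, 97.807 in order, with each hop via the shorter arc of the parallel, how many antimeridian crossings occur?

Leg 1: +175.980° → -27.234°, shortest Δλ = 156.786° (east) — crosses 180°.
Leg 2: -27.234° → +124.408°, shortest Δλ = 151.642° (east) — does not cross 180°.
Leg 3: +124.408° → -113.013°, shortest Δλ = 122.579° (east) — crosses 180°.
Leg 4: -113.013° → +123.029°, shortest Δλ = -123.958° (west) — crosses 180°.
Leg 5: +123.029° → +97.807°, shortest Δλ = -25.222° (west) — does not cross 180°.
Total crossings: 3.

3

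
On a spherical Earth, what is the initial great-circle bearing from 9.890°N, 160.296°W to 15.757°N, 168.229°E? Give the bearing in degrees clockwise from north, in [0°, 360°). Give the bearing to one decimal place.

Δλ = 168.229 − -160.296 = 328.525°; wrapped into (−180°, 180°]: -31.475°.
θ = atan2( sin Δλ · cos φ₂ , cos φ₁ · sin φ₂ − sin φ₁ · cos φ₂ · cos Δλ )
  = atan2(-0.50251, 0.12654) = -75.866° → normalised to [0°, 360°): 284.134°.

284.1°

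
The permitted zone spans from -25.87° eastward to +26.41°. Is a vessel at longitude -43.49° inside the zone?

No

Band width going east from -25.87° to +26.41°: ((26.41 − -25.87) mod 360) = 52.28°.
Offset of -43.49° east of the west edge: ((-43.49 − -25.87) mod 360) = 342.38°.
342.38° > 52.28° ⇒ outside.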